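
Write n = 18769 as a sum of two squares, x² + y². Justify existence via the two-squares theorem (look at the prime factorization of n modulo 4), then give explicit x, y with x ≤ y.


Step 1: Factor n = 18769 = 137^2.
Step 2: Check the mod-4 condition on each prime factor: 137 ≡ 1 (mod 4), exponent 2.
All primes ≡ 3 (mod 4) appear to even exponent (or don't appear), so by the two-squares theorem n IS expressible as a sum of two squares.
Step 3: Build a representation. Here n = 137 · 137 is a product of primes ≡ 1 (mod 4). Each prime p ≡ 1 (mod 4) is itself a sum of two squares; find a² by testing p − a² for a perfect square:
  137: 137 − 1² = 136, 137 − 2² = 133, 137 − 3² = 128, 137 − 4² = 121 = 11² ⇒ 137 = 4² + 11².
  Combine using the Brahmagupta–Fibonacci identity (a² + b²)(c² + d²) = (ac − bd)² + (ad + bc)² = (ac + bd)² + (ad − bc)²:
  137 · 137 = 18769: from (4² + 11²)(4² + 11²), take (4·4 − 11·11, 4·11 + 11·4) = (16 − 121, 44 + 44) = (-105, 88); dropping signs (only squares matter) gives (105, 88); check 105² + 88² = 11025 + 7744 = 18769 ✓.
Step 4: Order so x ≤ y and verify: 88² + 105² = 7744 + 11025 = 18769 = n. ✓

n = 18769 = 88² + 105² (one valid representation with x ≤ y).


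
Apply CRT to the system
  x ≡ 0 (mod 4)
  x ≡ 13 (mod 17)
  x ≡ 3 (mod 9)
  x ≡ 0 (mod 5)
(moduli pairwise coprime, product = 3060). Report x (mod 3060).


Product of moduli M = 4 · 17 · 9 · 5 = 3060.
Merge one congruence at a time:
  Start: x ≡ 0 (mod 4).
  Combine with x ≡ 13 (mod 17); new modulus lcm = 68.
    Write x = 0 + 4·t and substitute into x ≡ 13 (mod 17): 4·t ≡ 13 − 0 = 13 (mod 17).
    The inverse of 4 mod 17 is 13 (since 4·13 = 52 = 3·17 + 1), so t ≡ 13·13 = 169 ≡ 16 (mod 17).
    Then x = 0 + 4·16 = 64, valid modulo lcm(4, 17) = 68: x ≡ 64 (mod 68).
  Combine with x ≡ 3 (mod 9); new modulus lcm = 612.
    Write x = 64 + 68·t and substitute into x ≡ 3 (mod 9): 68·t ≡ 3 − 64 = -61 (mod 9).
    Reduce coefficients mod 9: 5·t ≡ 2 (mod 9).
    The inverse of 5 mod 9 is 2 (since 5·2 = 10 = 1·9 + 1), so t ≡ 2·2 = 4 ≡ 4 (mod 9).
    Then x = 64 + 68·4 = 336, valid modulo lcm(68, 9) = 612: x ≡ 336 (mod 612).
  Combine with x ≡ 0 (mod 5); new modulus lcm = 3060.
    Write x = 336 + 612·t and substitute into x ≡ 0 (mod 5): 612·t ≡ 0 − 336 = -336 (mod 5).
    Reduce coefficients mod 5: 2·t ≡ 4 (mod 5).
    The inverse of 2 mod 5 is 3 (since 2·3 = 6 = 1·5 + 1), so t ≡ 3·4 = 12 ≡ 2 (mod 5).
    Then x = 336 + 612·2 = 1560, valid modulo lcm(612, 5) = 3060: x ≡ 1560 (mod 3060).
Verify against each original: 1560 mod 4 = 0, 1560 mod 17 = 13, 1560 mod 9 = 3, 1560 mod 5 = 0.

x ≡ 1560 (mod 3060).


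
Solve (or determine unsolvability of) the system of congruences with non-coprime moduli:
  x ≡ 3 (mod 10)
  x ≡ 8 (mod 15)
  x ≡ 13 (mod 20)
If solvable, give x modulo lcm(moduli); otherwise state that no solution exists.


Moduli 10, 15, 20 are not pairwise coprime, so CRT works modulo lcm(m_i) when all pairwise compatibility conditions hold.
Pairwise compatibility: gcd(m_i, m_j) must divide a_i - a_j for every pair.
Merge one congruence at a time:
  Start: x ≡ 3 (mod 10).
  Combine with x ≡ 8 (mod 15): gcd(10, 15) = 5; 8 - 3 = 5, which IS divisible by 5, so compatible.
    Write x = 3 + 10·t and substitute into x ≡ 8 (mod 15): 10·t ≡ 8 − 3 = 5 (mod 15).
    Divide the congruence (and modulus) by g = 5: 2·t ≡ 1 (mod 3).
    The inverse of 2 mod 3 is 2 (since 2·2 = 4 = 1·3 + 1), so t ≡ 2·1 = 2 ≡ 2 (mod 3).
    Then x = 3 + 10·2 = 23, valid modulo lcm(10, 15) = 30: x ≡ 23 (mod 30).
  Combine with x ≡ 13 (mod 20): gcd(30, 20) = 10; 13 - 23 = -10, which IS divisible by 10, so compatible.
    Write x = 23 + 30·t and substitute into x ≡ 13 (mod 20): 30·t ≡ 13 − 23 = -10 (mod 20).
    Divide the congruence (and modulus) by g = 10: 3·t ≡ -1 (mod 2).
    Reduce coefficients mod 2: 1·t ≡ 1 (mod 2).
    So t ≡ 1 (mod 2).
    Then x = 23 + 30·1 = 53, valid modulo lcm(30, 20) = 60: x ≡ 53 (mod 60).
Verify: 53 mod 10 = 3, 53 mod 15 = 8, 53 mod 20 = 13.

x ≡ 53 (mod 60).


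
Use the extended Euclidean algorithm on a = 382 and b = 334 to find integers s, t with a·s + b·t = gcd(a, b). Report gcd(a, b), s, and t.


Euclidean algorithm on (382, 334) — divide until remainder is 0:
  382 = 1 · 334 + 48
  334 = 6 · 48 + 46
  48 = 1 · 46 + 2
  46 = 23 · 2 + 0
gcd(382, 334) = 2.
Track Bezout coefficients alongside the remainders: start with r₀ = 382 = a·1 + b·0 (s = 1, t = 0) and r₁ = 334 = a·0 + b·1 (s = 0, t = 1); each new remainder r_{k+1} = r_{k-1} − q_k·r_k inherits s_{k+1} = s_{k-1} − q_k·s_k, t_{k+1} = t_{k-1} − q_k·t_k, so r_k = a·s_k + b·t_k at every step:
  q = 1: r = 48, s = 1 − 1·0 = 1, t = 0 − 1·1 = -1  (check: 382·1 + 334·(-1) = 48)
  q = 6: r = 46, s = 0 − 6·1 = -6, t = 1 − 6·(-1) = 7  (check: 382·(-6) + 334·7 = 46)
  q = 1: r = 2, s = 1 − 1·(-6) = 7, t = -1 − 1·7 = -8  (check: 382·7 + 334·(-8) = 2)
The row with r = 2 (the gcd) gives the Bezout coefficients s = 7, t = -8.
Result: 382 · (7) + 334 · (-8) = 2.

gcd(382, 334) = 2; s = 7, t = -8 (check: 382·7 + 334·(-8) = 2).


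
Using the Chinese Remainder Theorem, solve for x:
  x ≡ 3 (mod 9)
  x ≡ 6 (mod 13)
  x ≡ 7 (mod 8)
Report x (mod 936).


Moduli 9, 13, 8 are pairwise coprime; by CRT there is a unique solution modulo M = 9 · 13 · 8 = 936.
Solve pairwise, accumulating the modulus:
  Start with x ≡ 3 (mod 9).
  Combine with x ≡ 6 (mod 13): since gcd(9, 13) = 1, we get a unique residue mod 117.
    Write x = 3 + 9·t and substitute into x ≡ 6 (mod 13): 9·t ≡ 6 − 3 = 3 (mod 13).
    The inverse of 9 mod 13 is 3 (since 9·3 = 27 = 2·13 + 1), so t ≡ 3·3 = 9 ≡ 9 (mod 13).
    Then x = 3 + 9·9 = 84, valid modulo lcm(9, 13) = 117: x ≡ 84 (mod 117).
  Combine with x ≡ 7 (mod 8): since gcd(117, 8) = 1, we get a unique residue mod 936.
    Write x = 84 + 117·t and substitute into x ≡ 7 (mod 8): 117·t ≡ 7 − 84 = -77 (mod 8).
    Reduce coefficients mod 8: 5·t ≡ 3 (mod 8).
    The inverse of 5 mod 8 is 5 (since 5·5 = 25 = 3·8 + 1), so t ≡ 5·3 = 15 ≡ 7 (mod 8).
    Then x = 84 + 117·7 = 903, valid modulo lcm(117, 8) = 936: x ≡ 903 (mod 936).
Verify: 903 mod 9 = 3 ✓, 903 mod 13 = 6 ✓, 903 mod 8 = 7 ✓.

x ≡ 903 (mod 936).


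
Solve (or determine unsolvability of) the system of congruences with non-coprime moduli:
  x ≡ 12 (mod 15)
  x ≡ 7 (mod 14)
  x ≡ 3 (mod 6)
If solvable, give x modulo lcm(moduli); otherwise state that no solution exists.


Moduli 15, 14, 6 are not pairwise coprime, so CRT works modulo lcm(m_i) when all pairwise compatibility conditions hold.
Pairwise compatibility: gcd(m_i, m_j) must divide a_i - a_j for every pair.
Merge one congruence at a time:
  Start: x ≡ 12 (mod 15).
  Combine with x ≡ 7 (mod 14): gcd(15, 14) = 1; 7 - 12 = -5, which IS divisible by 1, so compatible.
    Write x = 12 + 15·t and substitute into x ≡ 7 (mod 14): 15·t ≡ 7 − 12 = -5 (mod 14).
    Reduce coefficients mod 14: 1·t ≡ 9 (mod 14).
    So t ≡ 9 (mod 14).
    Then x = 12 + 15·9 = 147, valid modulo lcm(15, 14) = 210: x ≡ 147 (mod 210).
  Combine with x ≡ 3 (mod 6): gcd(210, 6) = 6; 3 - 147 = -144, which IS divisible by 6, so compatible.
    Write x = 147 + 210·t and substitute into x ≡ 3 (mod 6): 210·t ≡ 3 − 147 = -144 (mod 6).
    Divide the congruence (and modulus) by g = 6: 35·t ≡ -24 (mod 1).
    Modulo 1 every t works; take t = 0.
    Then x = 147 + 210·0 = 147, valid modulo lcm(210, 6) = 210: x ≡ 147 (mod 210).
Verify: 147 mod 15 = 12, 147 mod 14 = 7, 147 mod 6 = 3.

x ≡ 147 (mod 210).


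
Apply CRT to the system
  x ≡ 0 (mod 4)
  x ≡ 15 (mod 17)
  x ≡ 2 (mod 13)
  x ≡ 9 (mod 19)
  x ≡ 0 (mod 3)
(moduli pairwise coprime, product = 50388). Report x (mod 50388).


Product of moduli M = 4 · 17 · 13 · 19 · 3 = 50388.
Merge one congruence at a time:
  Start: x ≡ 0 (mod 4).
  Combine with x ≡ 15 (mod 17); new modulus lcm = 68.
    Write x = 0 + 4·t and substitute into x ≡ 15 (mod 17): 4·t ≡ 15 − 0 = 15 (mod 17).
    The inverse of 4 mod 17 is 13 (since 4·13 = 52 = 3·17 + 1), so t ≡ 13·15 = 195 ≡ 8 (mod 17).
    Then x = 0 + 4·8 = 32, valid modulo lcm(4, 17) = 68: x ≡ 32 (mod 68).
  Combine with x ≡ 2 (mod 13); new modulus lcm = 884.
    Write x = 32 + 68·t and substitute into x ≡ 2 (mod 13): 68·t ≡ 2 − 32 = -30 (mod 13).
    Reduce coefficients mod 13: 3·t ≡ 9 (mod 13).
    The inverse of 3 mod 13 is 9 (since 3·9 = 27 = 2·13 + 1), so t ≡ 9·9 = 81 ≡ 3 (mod 13).
    Then x = 32 + 68·3 = 236, valid modulo lcm(68, 13) = 884: x ≡ 236 (mod 884).
  Combine with x ≡ 9 (mod 19); new modulus lcm = 16796.
    Write x = 236 + 884·t and substitute into x ≡ 9 (mod 19): 884·t ≡ 9 − 236 = -227 (mod 19).
    Reduce coefficients mod 19: 10·t ≡ 1 (mod 19).
    The inverse of 10 mod 19 is 2 (since 10·2 = 20 = 1·19 + 1), so t ≡ 2·1 = 2 ≡ 2 (mod 19).
    Then x = 236 + 884·2 = 2004, valid modulo lcm(884, 19) = 16796: x ≡ 2004 (mod 16796).
  Combine with x ≡ 0 (mod 3); new modulus lcm = 50388.
    Write x = 2004 + 16796·t and substitute into x ≡ 0 (mod 3): 16796·t ≡ 0 − 2004 = -2004 (mod 3).
    Reduce coefficients mod 3: 2·t ≡ 0 (mod 3).
    The inverse of 2 mod 3 is 2 (since 2·2 = 4 = 1·3 + 1), so t ≡ 2·0 = 0 ≡ 0 (mod 3).
    Then x = 2004 + 16796·0 = 2004, valid modulo lcm(16796, 3) = 50388: x ≡ 2004 (mod 50388).
Verify against each original: 2004 mod 4 = 0, 2004 mod 17 = 15, 2004 mod 13 = 2, 2004 mod 19 = 9, 2004 mod 3 = 0.

x ≡ 2004 (mod 50388).


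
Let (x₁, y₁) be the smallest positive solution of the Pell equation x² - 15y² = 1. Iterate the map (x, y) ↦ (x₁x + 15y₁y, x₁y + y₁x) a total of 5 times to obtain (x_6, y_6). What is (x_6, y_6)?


Step 1: Find the fundamental solution (x₁, y₁) of x² - 15y² = 1.
  Expand √15 as a continued fraction. a₀ = ⌊√15⌋ = 3; iterate m_{k+1} = d_k·a_k − m_k, d_{k+1} = (15 − m_{k+1}²)/d_k, a_{k+1} = ⌊(a₀ + m_{k+1})/d_{k+1}⌋ (starting m₀ = 0, d₀ = 1), with convergents p_k = a_k·p_{k-1} + p_{k-2}, q_k = a_k·q_{k-1} + q_{k-2} (p₋₁ = 1, q₋₁ = 0):
  k = 0: a₀ = 3; p₀/q₀ = 3/1; p₀² − 15·q₀² = 9 − 15 = -6.
  k = 1: m = 3, d = 6, a = ⌊(3 + 3)/6⌋ = 1; p/q = (1·3 + 1)/(1·1 + 0) = 4/1; p² − 15·q² = 16 − 15 = 1.
  The first convergent with p² − 15·q² = 1 gives the fundamental solution (x₁, y₁) = (4, 1).
Step 2: Apply the recurrence (x_{n+1}, y_{n+1}) = (x₁x_n + 15y₁y_n, x₁y_n + y₁x_n) repeatedly.
  From (x_1, y_1) = (4, 1): x_2 = 4·4 + 15·1·1 = 31; y_2 = 4·1 + 1·4 = 8.
  From (x_2, y_2) = (31, 8): x_3 = 4·31 + 15·1·8 = 244; y_3 = 4·8 + 1·31 = 63.
  From (x_3, y_3) = (244, 63): x_4 = 4·244 + 15·1·63 = 1921; y_4 = 4·63 + 1·244 = 496.
  From (x_4, y_4) = (1921, 496): x_5 = 4·1921 + 15·1·496 = 15124; y_5 = 4·496 + 1·1921 = 3905.
  From (x_5, y_5) = (15124, 3905): x_6 = 4·15124 + 15·1·3905 = 119071; y_6 = 4·3905 + 1·15124 = 30744.
Step 3: Verify x_6² - 15·y_6² = 14177903041 - 14177903040 = 1 (should be 1). ✓

(x_1, y_1) = (4, 1); (x_6, y_6) = (119071, 30744).


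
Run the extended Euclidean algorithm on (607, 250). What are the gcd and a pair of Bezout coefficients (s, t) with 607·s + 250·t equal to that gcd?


Euclidean algorithm on (607, 250) — divide until remainder is 0:
  607 = 2 · 250 + 107
  250 = 2 · 107 + 36
  107 = 2 · 36 + 35
  36 = 1 · 35 + 1
  35 = 35 · 1 + 0
gcd(607, 250) = 1.
Track Bezout coefficients alongside the remainders: start with r₀ = 607 = a·1 + b·0 (s = 1, t = 0) and r₁ = 250 = a·0 + b·1 (s = 0, t = 1); each new remainder r_{k+1} = r_{k-1} − q_k·r_k inherits s_{k+1} = s_{k-1} − q_k·s_k, t_{k+1} = t_{k-1} − q_k·t_k, so r_k = a·s_k + b·t_k at every step:
  q = 2: r = 107, s = 1 − 2·0 = 1, t = 0 − 2·1 = -2  (check: 607·1 + 250·(-2) = 107)
  q = 2: r = 36, s = 0 − 2·1 = -2, t = 1 − 2·(-2) = 5  (check: 607·(-2) + 250·5 = 36)
  q = 2: r = 35, s = 1 − 2·(-2) = 5, t = -2 − 2·5 = -12  (check: 607·5 + 250·(-12) = 35)
  q = 1: r = 1, s = -2 − 1·5 = -7, t = 5 − 1·(-12) = 17  (check: 607·(-7) + 250·17 = 1)
The row with r = 1 (the gcd) gives the Bezout coefficients s = -7, t = 17.
Result: 607 · (-7) + 250 · (17) = 1.

gcd(607, 250) = 1; s = -7, t = 17 (check: 607·(-7) + 250·17 = 1).


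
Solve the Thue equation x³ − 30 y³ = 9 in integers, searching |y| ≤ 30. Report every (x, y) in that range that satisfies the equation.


The equation is x³ - 30y³ = 9. For fixed y, x³ = 30·y³ + 9, so a solution requires the RHS to be a perfect cube.
Strategy: iterate y from -30 to 30, compute RHS = 30·y³ + 9, and check whether it is a (positive or negative) perfect cube.
Check small values of y:
  y = 0: RHS = 9 is not a perfect cube.
  y = 1: RHS = 39 is not a perfect cube.
  y = -1: RHS = -21 is not a perfect cube.
  y = 2: RHS = 249 is not a perfect cube.
  y = -2: RHS = -231 is not a perfect cube.
  y = 3: RHS = 819 is not a perfect cube.
  y = -3: RHS = -801 is not a perfect cube.
Continuing the search up to |y| = 30 finds no solutions either.
No (x, y) in the scanned range satisfies the equation.

No integer solutions with |y| ≤ 30.


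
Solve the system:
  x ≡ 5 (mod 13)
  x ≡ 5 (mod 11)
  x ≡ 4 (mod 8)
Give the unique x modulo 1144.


Moduli 13, 11, 8 are pairwise coprime; by CRT there is a unique solution modulo M = 13 · 11 · 8 = 1144.
Solve pairwise, accumulating the modulus:
  Start with x ≡ 5 (mod 13).
  Combine with x ≡ 5 (mod 11): since gcd(13, 11) = 1, we get a unique residue mod 143.
    Write x = 5 + 13·t and substitute into x ≡ 5 (mod 11): 13·t ≡ 5 − 5 = 0 (mod 11).
    Reduce coefficients mod 11: 2·t ≡ 0 (mod 11).
    The inverse of 2 mod 11 is 6 (since 2·6 = 12 = 1·11 + 1), so t ≡ 6·0 = 0 ≡ 0 (mod 11).
    Then x = 5 + 13·0 = 5, valid modulo lcm(13, 11) = 143: x ≡ 5 (mod 143).
  Combine with x ≡ 4 (mod 8): since gcd(143, 8) = 1, we get a unique residue mod 1144.
    Write x = 5 + 143·t and substitute into x ≡ 4 (mod 8): 143·t ≡ 4 − 5 = -1 (mod 8).
    Reduce coefficients mod 8: 7·t ≡ 7 (mod 8).
    The inverse of 7 mod 8 is 7 (since 7·7 = 49 = 6·8 + 1), so t ≡ 7·7 = 49 ≡ 1 (mod 8).
    Then x = 5 + 143·1 = 148, valid modulo lcm(143, 8) = 1144: x ≡ 148 (mod 1144).
Verify: 148 mod 13 = 5 ✓, 148 mod 11 = 5 ✓, 148 mod 8 = 4 ✓.

x ≡ 148 (mod 1144).


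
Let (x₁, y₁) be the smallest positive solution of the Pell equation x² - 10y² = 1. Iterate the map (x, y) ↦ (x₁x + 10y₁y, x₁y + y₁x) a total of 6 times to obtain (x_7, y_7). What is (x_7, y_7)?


Step 1: Find the fundamental solution (x₁, y₁) of x² - 10y² = 1.
  Expand √10 as a continued fraction. a₀ = ⌊√10⌋ = 3; iterate m_{k+1} = d_k·a_k − m_k, d_{k+1} = (10 − m_{k+1}²)/d_k, a_{k+1} = ⌊(a₀ + m_{k+1})/d_{k+1}⌋ (starting m₀ = 0, d₀ = 1), with convergents p_k = a_k·p_{k-1} + p_{k-2}, q_k = a_k·q_{k-1} + q_{k-2} (p₋₁ = 1, q₋₁ = 0):
  k = 0: a₀ = 3; p₀/q₀ = 3/1; p₀² − 10·q₀² = 9 − 10 = -1.
  k = 1: m = 3, d = 1, a = ⌊(3 + 3)/1⌋ = 6; p/q = (6·3 + 1)/(6·1 + 0) = 19/6; p² − 10·q² = 361 − 360 = 1.
  The first convergent with p² − 10·q² = 1 gives the fundamental solution (x₁, y₁) = (19, 6).
Step 2: Apply the recurrence (x_{n+1}, y_{n+1}) = (x₁x_n + 10y₁y_n, x₁y_n + y₁x_n) repeatedly.
  From (x_1, y_1) = (19, 6): x_2 = 19·19 + 10·6·6 = 721; y_2 = 19·6 + 6·19 = 228.
  From (x_2, y_2) = (721, 228): x_3 = 19·721 + 10·6·228 = 27379; y_3 = 19·228 + 6·721 = 8658.
  From (x_3, y_3) = (27379, 8658): x_4 = 19·27379 + 10·6·8658 = 1039681; y_4 = 19·8658 + 6·27379 = 328776.
  From (x_4, y_4) = (1039681, 328776): x_5 = 19·1039681 + 10·6·328776 = 39480499; y_5 = 19·328776 + 6·1039681 = 12484830.
  From (x_5, y_5) = (39480499, 12484830): x_6 = 19·39480499 + 10·6·12484830 = 1499219281; y_6 = 19·12484830 + 6·39480499 = 474094764.
  From (x_6, y_6) = (1499219281, 474094764): x_7 = 19·1499219281 + 10·6·474094764 = 56930852179; y_7 = 19·474094764 + 6·1499219281 = 18003116202.
Step 3: Verify x_7² - 10·y_7² = 3241121929827149048041 - 3241121929827149048040 = 1 (should be 1). ✓

(x_1, y_1) = (19, 6); (x_7, y_7) = (56930852179, 18003116202).


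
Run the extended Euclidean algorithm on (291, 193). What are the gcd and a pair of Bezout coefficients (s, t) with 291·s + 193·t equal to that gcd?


Euclidean algorithm on (291, 193) — divide until remainder is 0:
  291 = 1 · 193 + 98
  193 = 1 · 98 + 95
  98 = 1 · 95 + 3
  95 = 31 · 3 + 2
  3 = 1 · 2 + 1
  2 = 2 · 1 + 0
gcd(291, 193) = 1.
Track Bezout coefficients alongside the remainders: start with r₀ = 291 = a·1 + b·0 (s = 1, t = 0) and r₁ = 193 = a·0 + b·1 (s = 0, t = 1); each new remainder r_{k+1} = r_{k-1} − q_k·r_k inherits s_{k+1} = s_{k-1} − q_k·s_k, t_{k+1} = t_{k-1} − q_k·t_k, so r_k = a·s_k + b·t_k at every step:
  q = 1: r = 98, s = 1 − 1·0 = 1, t = 0 − 1·1 = -1  (check: 291·1 + 193·(-1) = 98)
  q = 1: r = 95, s = 0 − 1·1 = -1, t = 1 − 1·(-1) = 2  (check: 291·(-1) + 193·2 = 95)
  q = 1: r = 3, s = 1 − 1·(-1) = 2, t = -1 − 1·2 = -3  (check: 291·2 + 193·(-3) = 3)
  q = 31: r = 2, s = -1 − 31·2 = -63, t = 2 − 31·(-3) = 95  (check: 291·(-63) + 193·95 = 2)
  q = 1: r = 1, s = 2 − 1·(-63) = 65, t = -3 − 1·95 = -98  (check: 291·65 + 193·(-98) = 1)
The row with r = 1 (the gcd) gives the Bezout coefficients s = 65, t = -98.
Result: 291 · (65) + 193 · (-98) = 1.

gcd(291, 193) = 1; s = 65, t = -98 (check: 291·65 + 193·(-98) = 1).


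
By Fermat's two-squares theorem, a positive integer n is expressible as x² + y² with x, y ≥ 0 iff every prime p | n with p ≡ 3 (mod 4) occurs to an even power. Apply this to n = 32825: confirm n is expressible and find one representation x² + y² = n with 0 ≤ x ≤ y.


Step 1: Factor n = 32825 = 5^2 · 13 · 101.
Step 2: Check the mod-4 condition on each prime factor: 5 ≡ 1 (mod 4), exponent 2; 13 ≡ 1 (mod 4), exponent 1; 101 ≡ 1 (mod 4), exponent 1.
All primes ≡ 3 (mod 4) appear to even exponent (or don't appear), so by the two-squares theorem n IS expressible as a sum of two squares.
Step 3: Build a representation. Group n = k² · m with k = 5 and m = 13 · 101 = 1313 (a product of primes ≡ 1 (mod 4)); a representation of m scales to one of n via (k·x)² + (k·y)² = k²(x² + y²). Each prime p ≡ 1 (mod 4) is itself a sum of two squares; find a² by testing p − a² for a perfect square:
  13: 13 − 1² = 12, 13 − 2² = 9 = 3² ⇒ 13 = 2² + 3².
  101: 101 − 1² = 100 = 10² ⇒ 101 = 1² + 10².
  Combine using the Brahmagupta–Fibonacci identity (a² + b²)(c² + d²) = (ac − bd)² + (ad + bc)² = (ac + bd)² + (ad − bc)²:
  13 · 101 = 1313: from (2² + 3²)(1² + 10²), take (2·1 − 3·10, 2·10 + 3·1) = (2 − 30, 20 + 3) = (-28, 23); dropping signs (only squares matter) gives (28, 23); check 28² + 23² = 784 + 529 = 1313 ✓.
  Scale by k = 5: (5·28, 5·23) = (140, 115).
Step 4: Order so x ≤ y and verify: 115² + 140² = 13225 + 19600 = 32825 = n. ✓

n = 32825 = 115² + 140² (one valid representation with x ≤ y).


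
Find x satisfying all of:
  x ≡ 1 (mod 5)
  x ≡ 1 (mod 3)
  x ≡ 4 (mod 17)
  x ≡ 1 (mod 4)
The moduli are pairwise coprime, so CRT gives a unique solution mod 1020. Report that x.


Product of moduli M = 5 · 3 · 17 · 4 = 1020.
Merge one congruence at a time:
  Start: x ≡ 1 (mod 5).
  Combine with x ≡ 1 (mod 3); new modulus lcm = 15.
    Write x = 1 + 5·t and substitute into x ≡ 1 (mod 3): 5·t ≡ 1 − 1 = 0 (mod 3).
    Reduce coefficients mod 3: 2·t ≡ 0 (mod 3).
    The inverse of 2 mod 3 is 2 (since 2·2 = 4 = 1·3 + 1), so t ≡ 2·0 = 0 ≡ 0 (mod 3).
    Then x = 1 + 5·0 = 1, valid modulo lcm(5, 3) = 15: x ≡ 1 (mod 15).
  Combine with x ≡ 4 (mod 17); new modulus lcm = 255.
    Write x = 1 + 15·t and substitute into x ≡ 4 (mod 17): 15·t ≡ 4 − 1 = 3 (mod 17).
    The inverse of 15 mod 17 is 8 (since 15·8 = 120 = 7·17 + 1), so t ≡ 8·3 = 24 ≡ 7 (mod 17).
    Then x = 1 + 15·7 = 106, valid modulo lcm(15, 17) = 255: x ≡ 106 (mod 255).
  Combine with x ≡ 1 (mod 4); new modulus lcm = 1020.
    Write x = 106 + 255·t and substitute into x ≡ 1 (mod 4): 255·t ≡ 1 − 106 = -105 (mod 4).
    Reduce coefficients mod 4: 3·t ≡ 3 (mod 4).
    The inverse of 3 mod 4 is 3 (since 3·3 = 9 = 2·4 + 1), so t ≡ 3·3 = 9 ≡ 1 (mod 4).
    Then x = 106 + 255·1 = 361, valid modulo lcm(255, 4) = 1020: x ≡ 361 (mod 1020).
Verify against each original: 361 mod 5 = 1, 361 mod 3 = 1, 361 mod 17 = 4, 361 mod 4 = 1.

x ≡ 361 (mod 1020).


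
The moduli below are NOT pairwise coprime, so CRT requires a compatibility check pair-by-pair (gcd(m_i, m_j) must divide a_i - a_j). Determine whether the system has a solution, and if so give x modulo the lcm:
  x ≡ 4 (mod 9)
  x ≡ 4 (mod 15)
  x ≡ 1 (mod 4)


Moduli 9, 15, 4 are not pairwise coprime, so CRT works modulo lcm(m_i) when all pairwise compatibility conditions hold.
Pairwise compatibility: gcd(m_i, m_j) must divide a_i - a_j for every pair.
Merge one congruence at a time:
  Start: x ≡ 4 (mod 9).
  Combine with x ≡ 4 (mod 15): gcd(9, 15) = 3; 4 - 4 = 0, which IS divisible by 3, so compatible.
    Write x = 4 + 9·t and substitute into x ≡ 4 (mod 15): 9·t ≡ 4 − 4 = 0 (mod 15).
    Divide the congruence (and modulus) by g = 3: 3·t ≡ 0 (mod 5).
    The inverse of 3 mod 5 is 2 (since 3·2 = 6 = 1·5 + 1), so t ≡ 2·0 = 0 ≡ 0 (mod 5).
    Then x = 4 + 9·0 = 4, valid modulo lcm(9, 15) = 45: x ≡ 4 (mod 45).
  Combine with x ≡ 1 (mod 4): gcd(45, 4) = 1; 1 - 4 = -3, which IS divisible by 1, so compatible.
    Write x = 4 + 45·t and substitute into x ≡ 1 (mod 4): 45·t ≡ 1 − 4 = -3 (mod 4).
    Reduce coefficients mod 4: 1·t ≡ 1 (mod 4).
    So t ≡ 1 (mod 4).
    Then x = 4 + 45·1 = 49, valid modulo lcm(45, 4) = 180: x ≡ 49 (mod 180).
Verify: 49 mod 9 = 4, 49 mod 15 = 4, 49 mod 4 = 1.

x ≡ 49 (mod 180).


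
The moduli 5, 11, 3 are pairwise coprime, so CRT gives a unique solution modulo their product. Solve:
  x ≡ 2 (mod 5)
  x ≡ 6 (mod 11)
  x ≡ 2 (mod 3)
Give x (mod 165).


Moduli 5, 11, 3 are pairwise coprime; by CRT there is a unique solution modulo M = 5 · 11 · 3 = 165.
Solve pairwise, accumulating the modulus:
  Start with x ≡ 2 (mod 5).
  Combine with x ≡ 6 (mod 11): since gcd(5, 11) = 1, we get a unique residue mod 55.
    Write x = 2 + 5·t and substitute into x ≡ 6 (mod 11): 5·t ≡ 6 − 2 = 4 (mod 11).
    The inverse of 5 mod 11 is 9 (since 5·9 = 45 = 4·11 + 1), so t ≡ 9·4 = 36 ≡ 3 (mod 11).
    Then x = 2 + 5·3 = 17, valid modulo lcm(5, 11) = 55: x ≡ 17 (mod 55).
  Combine with x ≡ 2 (mod 3): since gcd(55, 3) = 1, we get a unique residue mod 165.
    Write x = 17 + 55·t and substitute into x ≡ 2 (mod 3): 55·t ≡ 2 − 17 = -15 (mod 3).
    Reduce coefficients mod 3: 1·t ≡ 0 (mod 3).
    So t ≡ 0 (mod 3).
    Then x = 17 + 55·0 = 17, valid modulo lcm(55, 3) = 165: x ≡ 17 (mod 165).
Verify: 17 mod 5 = 2 ✓, 17 mod 11 = 6 ✓, 17 mod 3 = 2 ✓.

x ≡ 17 (mod 165).


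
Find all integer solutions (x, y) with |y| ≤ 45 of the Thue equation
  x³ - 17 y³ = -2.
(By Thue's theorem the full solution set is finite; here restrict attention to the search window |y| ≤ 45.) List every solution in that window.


The equation is x³ - 17y³ = -2. For fixed y, x³ = 17·y³ − 2, so a solution requires the RHS to be a perfect cube.
Strategy: iterate y from -45 to 45, compute RHS = 17·y³ − 2, and check whether it is a (positive or negative) perfect cube.
Check small values of y:
  y = 0: RHS = -2 is not a perfect cube.
  y = 1: RHS = 15 is not a perfect cube.
  y = -1: RHS = -19 is not a perfect cube.
  y = 2: RHS = 134 is not a perfect cube.
  y = -2: RHS = -138 is not a perfect cube.
  y = 3: RHS = 457 is not a perfect cube.
  y = -3: RHS = -461 is not a perfect cube.
Continuing the search up to |y| = 45 finds no solutions either.
No (x, y) in the scanned range satisfies the equation.

No integer solutions with |y| ≤ 45.


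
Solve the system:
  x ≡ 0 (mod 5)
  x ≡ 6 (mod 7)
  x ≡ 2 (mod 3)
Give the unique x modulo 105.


Moduli 5, 7, 3 are pairwise coprime; by CRT there is a unique solution modulo M = 5 · 7 · 3 = 105.
Solve pairwise, accumulating the modulus:
  Start with x ≡ 0 (mod 5).
  Combine with x ≡ 6 (mod 7): since gcd(5, 7) = 1, we get a unique residue mod 35.
    Write x = 0 + 5·t and substitute into x ≡ 6 (mod 7): 5·t ≡ 6 − 0 = 6 (mod 7).
    The inverse of 5 mod 7 is 3 (since 5·3 = 15 = 2·7 + 1), so t ≡ 3·6 = 18 ≡ 4 (mod 7).
    Then x = 0 + 5·4 = 20, valid modulo lcm(5, 7) = 35: x ≡ 20 (mod 35).
  Combine with x ≡ 2 (mod 3): since gcd(35, 3) = 1, we get a unique residue mod 105.
    Write x = 20 + 35·t and substitute into x ≡ 2 (mod 3): 35·t ≡ 2 − 20 = -18 (mod 3).
    Reduce coefficients mod 3: 2·t ≡ 0 (mod 3).
    The inverse of 2 mod 3 is 2 (since 2·2 = 4 = 1·3 + 1), so t ≡ 2·0 = 0 ≡ 0 (mod 3).
    Then x = 20 + 35·0 = 20, valid modulo lcm(35, 3) = 105: x ≡ 20 (mod 105).
Verify: 20 mod 5 = 0 ✓, 20 mod 7 = 6 ✓, 20 mod 3 = 2 ✓.

x ≡ 20 (mod 105).


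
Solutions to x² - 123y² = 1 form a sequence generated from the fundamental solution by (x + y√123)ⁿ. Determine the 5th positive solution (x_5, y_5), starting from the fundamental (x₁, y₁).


Step 1: Find the fundamental solution (x₁, y₁) of x² - 123y² = 1.
  Expand √123 as a continued fraction. a₀ = ⌊√123⌋ = 11; iterate m_{k+1} = d_k·a_k − m_k, d_{k+1} = (123 − m_{k+1}²)/d_k, a_{k+1} = ⌊(a₀ + m_{k+1})/d_{k+1}⌋ (starting m₀ = 0, d₀ = 1), with convergents p_k = a_k·p_{k-1} + p_{k-2}, q_k = a_k·q_{k-1} + q_{k-2} (p₋₁ = 1, q₋₁ = 0):
  k = 0: a₀ = 11; p₀/q₀ = 11/1; p₀² − 123·q₀² = 121 − 123 = -2.
  k = 1: m = 11, d = 2, a = ⌊(11 + 11)/2⌋ = 11; p/q = (11·11 + 1)/(11·1 + 0) = 122/11; p² − 123·q² = 14884 − 14883 = 1.
  The first convergent with p² − 123·q² = 1 gives the fundamental solution (x₁, y₁) = (122, 11).
Step 2: Apply the recurrence (x_{n+1}, y_{n+1}) = (x₁x_n + 123y₁y_n, x₁y_n + y₁x_n) repeatedly.
  From (x_1, y_1) = (122, 11): x_2 = 122·122 + 123·11·11 = 29767; y_2 = 122·11 + 11·122 = 2684.
  From (x_2, y_2) = (29767, 2684): x_3 = 122·29767 + 123·11·2684 = 7263026; y_3 = 122·2684 + 11·29767 = 654885.
  From (x_3, y_3) = (7263026, 654885): x_4 = 122·7263026 + 123·11·654885 = 1772148577; y_4 = 122·654885 + 11·7263026 = 159789256.
  From (x_4, y_4) = (1772148577, 159789256): x_5 = 122·1772148577 + 123·11·159789256 = 432396989762; y_5 = 122·159789256 + 11·1772148577 = 38987923579.
Step 3: Verify x_5² - 123·y_5² = 186967156755239132816644 - 186967156755239132816643 = 1 (should be 1). ✓

(x_1, y_1) = (122, 11); (x_5, y_5) = (432396989762, 38987923579).


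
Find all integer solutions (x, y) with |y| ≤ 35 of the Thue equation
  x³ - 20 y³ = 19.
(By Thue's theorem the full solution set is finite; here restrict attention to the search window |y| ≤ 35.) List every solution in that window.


The equation is x³ - 20y³ = 19. For fixed y, x³ = 20·y³ + 19, so a solution requires the RHS to be a perfect cube.
Strategy: iterate y from -35 to 35, compute RHS = 20·y³ + 19, and check whether it is a (positive or negative) perfect cube.
Check small values of y:
  y = 0: RHS = 19 is not a perfect cube.
  y = 1: RHS = 39 is not a perfect cube.
  y = -1: RHS = -1 = (-1)³ ⇒ x = -1 works.
  y = 2: RHS = 179 is not a perfect cube.
  y = -2: RHS = -141 is not a perfect cube.
  y = 3: RHS = 559 is not a perfect cube.
  y = -3: RHS = -521 is not a perfect cube.
Continuing the search up to |y| = 35 finds no further solutions beyond those listed.
Collected solutions: (-1, -1).

Solutions (with |y| ≤ 35): (-1, -1).


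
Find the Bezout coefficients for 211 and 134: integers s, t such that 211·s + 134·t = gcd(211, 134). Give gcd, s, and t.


Euclidean algorithm on (211, 134) — divide until remainder is 0:
  211 = 1 · 134 + 77
  134 = 1 · 77 + 57
  77 = 1 · 57 + 20
  57 = 2 · 20 + 17
  20 = 1 · 17 + 3
  17 = 5 · 3 + 2
  3 = 1 · 2 + 1
  2 = 2 · 1 + 0
gcd(211, 134) = 1.
Track Bezout coefficients alongside the remainders: start with r₀ = 211 = a·1 + b·0 (s = 1, t = 0) and r₁ = 134 = a·0 + b·1 (s = 0, t = 1); each new remainder r_{k+1} = r_{k-1} − q_k·r_k inherits s_{k+1} = s_{k-1} − q_k·s_k, t_{k+1} = t_{k-1} − q_k·t_k, so r_k = a·s_k + b·t_k at every step:
  q = 1: r = 77, s = 1 − 1·0 = 1, t = 0 − 1·1 = -1  (check: 211·1 + 134·(-1) = 77)
  q = 1: r = 57, s = 0 − 1·1 = -1, t = 1 − 1·(-1) = 2  (check: 211·(-1) + 134·2 = 57)
  q = 1: r = 20, s = 1 − 1·(-1) = 2, t = -1 − 1·2 = -3  (check: 211·2 + 134·(-3) = 20)
  q = 2: r = 17, s = -1 − 2·2 = -5, t = 2 − 2·(-3) = 8  (check: 211·(-5) + 134·8 = 17)
  q = 1: r = 3, s = 2 − 1·(-5) = 7, t = -3 − 1·8 = -11  (check: 211·7 + 134·(-11) = 3)
  q = 5: r = 2, s = -5 − 5·7 = -40, t = 8 − 5·(-11) = 63  (check: 211·(-40) + 134·63 = 2)
  q = 1: r = 1, s = 7 − 1·(-40) = 47, t = -11 − 1·63 = -74  (check: 211·47 + 134·(-74) = 1)
The row with r = 1 (the gcd) gives the Bezout coefficients s = 47, t = -74.
Result: 211 · (47) + 134 · (-74) = 1.

gcd(211, 134) = 1; s = 47, t = -74 (check: 211·47 + 134·(-74) = 1).


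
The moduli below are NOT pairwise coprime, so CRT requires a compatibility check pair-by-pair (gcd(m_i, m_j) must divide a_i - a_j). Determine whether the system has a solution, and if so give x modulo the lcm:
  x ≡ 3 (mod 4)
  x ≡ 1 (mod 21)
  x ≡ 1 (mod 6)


Moduli 4, 21, 6 are not pairwise coprime, so CRT works modulo lcm(m_i) when all pairwise compatibility conditions hold.
Pairwise compatibility: gcd(m_i, m_j) must divide a_i - a_j for every pair.
Merge one congruence at a time:
  Start: x ≡ 3 (mod 4).
  Combine with x ≡ 1 (mod 21): gcd(4, 21) = 1; 1 - 3 = -2, which IS divisible by 1, so compatible.
    Write x = 3 + 4·t and substitute into x ≡ 1 (mod 21): 4·t ≡ 1 − 3 = -2 (mod 21).
    Reduce coefficients mod 21: 4·t ≡ 19 (mod 21).
    The inverse of 4 mod 21 is 16 (since 4·16 = 64 = 3·21 + 1), so t ≡ 16·19 = 304 ≡ 10 (mod 21).
    Then x = 3 + 4·10 = 43, valid modulo lcm(4, 21) = 84: x ≡ 43 (mod 84).
  Combine with x ≡ 1 (mod 6): gcd(84, 6) = 6; 1 - 43 = -42, which IS divisible by 6, so compatible.
    Write x = 43 + 84·t and substitute into x ≡ 1 (mod 6): 84·t ≡ 1 − 43 = -42 (mod 6).
    Divide the congruence (and modulus) by g = 6: 14·t ≡ -7 (mod 1).
    Modulo 1 every t works; take t = 0.
    Then x = 43 + 84·0 = 43, valid modulo lcm(84, 6) = 84: x ≡ 43 (mod 84).
Verify: 43 mod 4 = 3, 43 mod 21 = 1, 43 mod 6 = 1.

x ≡ 43 (mod 84).


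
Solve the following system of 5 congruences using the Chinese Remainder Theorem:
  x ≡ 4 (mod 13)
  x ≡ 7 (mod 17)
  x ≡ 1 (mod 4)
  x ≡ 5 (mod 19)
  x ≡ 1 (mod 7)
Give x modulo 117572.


Product of moduli M = 13 · 17 · 4 · 19 · 7 = 117572.
Merge one congruence at a time:
  Start: x ≡ 4 (mod 13).
  Combine with x ≡ 7 (mod 17); new modulus lcm = 221.
    Write x = 4 + 13·t and substitute into x ≡ 7 (mod 17): 13·t ≡ 7 − 4 = 3 (mod 17).
    The inverse of 13 mod 17 is 4 (since 13·4 = 52 = 3·17 + 1), so t ≡ 4·3 = 12 ≡ 12 (mod 17).
    Then x = 4 + 13·12 = 160, valid modulo lcm(13, 17) = 221: x ≡ 160 (mod 221).
  Combine with x ≡ 1 (mod 4); new modulus lcm = 884.
    Write x = 160 + 221·t and substitute into x ≡ 1 (mod 4): 221·t ≡ 1 − 160 = -159 (mod 4).
    Reduce coefficients mod 4: 1·t ≡ 1 (mod 4).
    So t ≡ 1 (mod 4).
    Then x = 160 + 221·1 = 381, valid modulo lcm(221, 4) = 884: x ≡ 381 (mod 884).
  Combine with x ≡ 5 (mod 19); new modulus lcm = 16796.
    Write x = 381 + 884·t and substitute into x ≡ 5 (mod 19): 884·t ≡ 5 − 381 = -376 (mod 19).
    Reduce coefficients mod 19: 10·t ≡ 4 (mod 19).
    The inverse of 10 mod 19 is 2 (since 10·2 = 20 = 1·19 + 1), so t ≡ 2·4 = 8 ≡ 8 (mod 19).
    Then x = 381 + 884·8 = 7453, valid modulo lcm(884, 19) = 16796: x ≡ 7453 (mod 16796).
  Combine with x ≡ 1 (mod 7); new modulus lcm = 117572.
    Write x = 7453 + 16796·t and substitute into x ≡ 1 (mod 7): 16796·t ≡ 1 − 7453 = -7452 (mod 7).
    Reduce coefficients mod 7: 3·t ≡ 3 (mod 7).
    The inverse of 3 mod 7 is 5 (since 3·5 = 15 = 2·7 + 1), so t ≡ 5·3 = 15 ≡ 1 (mod 7).
    Then x = 7453 + 16796·1 = 24249, valid modulo lcm(16796, 7) = 117572: x ≡ 24249 (mod 117572).
Verify against each original: 24249 mod 13 = 4, 24249 mod 17 = 7, 24249 mod 4 = 1, 24249 mod 19 = 5, 24249 mod 7 = 1.

x ≡ 24249 (mod 117572).


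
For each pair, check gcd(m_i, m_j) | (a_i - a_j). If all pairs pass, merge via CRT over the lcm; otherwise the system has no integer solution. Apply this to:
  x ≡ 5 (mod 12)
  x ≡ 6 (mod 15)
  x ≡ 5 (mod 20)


Moduli 12, 15, 20 are not pairwise coprime, so CRT works modulo lcm(m_i) when all pairwise compatibility conditions hold.
Pairwise compatibility: gcd(m_i, m_j) must divide a_i - a_j for every pair.
Merge one congruence at a time:
  Start: x ≡ 5 (mod 12).
  Combine with x ≡ 6 (mod 15): gcd(12, 15) = 3, and 6 - 5 = 1 is NOT divisible by 3.
    ⇒ system is inconsistent (no integer solution).

No solution (the system is inconsistent).


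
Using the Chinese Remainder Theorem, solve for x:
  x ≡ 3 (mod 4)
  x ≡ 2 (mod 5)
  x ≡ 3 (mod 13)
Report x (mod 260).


Moduli 4, 5, 13 are pairwise coprime; by CRT there is a unique solution modulo M = 4 · 5 · 13 = 260.
Solve pairwise, accumulating the modulus:
  Start with x ≡ 3 (mod 4).
  Combine with x ≡ 2 (mod 5): since gcd(4, 5) = 1, we get a unique residue mod 20.
    Write x = 3 + 4·t and substitute into x ≡ 2 (mod 5): 4·t ≡ 2 − 3 = -1 (mod 5).
    Reduce coefficients mod 5: 4·t ≡ 4 (mod 5).
    The inverse of 4 mod 5 is 4 (since 4·4 = 16 = 3·5 + 1), so t ≡ 4·4 = 16 ≡ 1 (mod 5).
    Then x = 3 + 4·1 = 7, valid modulo lcm(4, 5) = 20: x ≡ 7 (mod 20).
  Combine with x ≡ 3 (mod 13): since gcd(20, 13) = 1, we get a unique residue mod 260.
    Write x = 7 + 20·t and substitute into x ≡ 3 (mod 13): 20·t ≡ 3 − 7 = -4 (mod 13).
    Reduce coefficients mod 13: 7·t ≡ 9 (mod 13).
    The inverse of 7 mod 13 is 2 (since 7·2 = 14 = 1·13 + 1), so t ≡ 2·9 = 18 ≡ 5 (mod 13).
    Then x = 7 + 20·5 = 107, valid modulo lcm(20, 13) = 260: x ≡ 107 (mod 260).
Verify: 107 mod 4 = 3 ✓, 107 mod 5 = 2 ✓, 107 mod 13 = 3 ✓.

x ≡ 107 (mod 260).


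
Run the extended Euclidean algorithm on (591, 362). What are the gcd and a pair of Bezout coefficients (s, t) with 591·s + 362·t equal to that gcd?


Euclidean algorithm on (591, 362) — divide until remainder is 0:
  591 = 1 · 362 + 229
  362 = 1 · 229 + 133
  229 = 1 · 133 + 96
  133 = 1 · 96 + 37
  96 = 2 · 37 + 22
  37 = 1 · 22 + 15
  22 = 1 · 15 + 7
  15 = 2 · 7 + 1
  7 = 7 · 1 + 0
gcd(591, 362) = 1.
Track Bezout coefficients alongside the remainders: start with r₀ = 591 = a·1 + b·0 (s = 1, t = 0) and r₁ = 362 = a·0 + b·1 (s = 0, t = 1); each new remainder r_{k+1} = r_{k-1} − q_k·r_k inherits s_{k+1} = s_{k-1} − q_k·s_k, t_{k+1} = t_{k-1} − q_k·t_k, so r_k = a·s_k + b·t_k at every step:
  q = 1: r = 229, s = 1 − 1·0 = 1, t = 0 − 1·1 = -1  (check: 591·1 + 362·(-1) = 229)
  q = 1: r = 133, s = 0 − 1·1 = -1, t = 1 − 1·(-1) = 2  (check: 591·(-1) + 362·2 = 133)
  q = 1: r = 96, s = 1 − 1·(-1) = 2, t = -1 − 1·2 = -3  (check: 591·2 + 362·(-3) = 96)
  q = 1: r = 37, s = -1 − 1·2 = -3, t = 2 − 1·(-3) = 5  (check: 591·(-3) + 362·5 = 37)
  q = 2: r = 22, s = 2 − 2·(-3) = 8, t = -3 − 2·5 = -13  (check: 591·8 + 362·(-13) = 22)
  q = 1: r = 15, s = -3 − 1·8 = -11, t = 5 − 1·(-13) = 18  (check: 591·(-11) + 362·18 = 15)
  q = 1: r = 7, s = 8 − 1·(-11) = 19, t = -13 − 1·18 = -31  (check: 591·19 + 362·(-31) = 7)
  q = 2: r = 1, s = -11 − 2·19 = -49, t = 18 − 2·(-31) = 80  (check: 591·(-49) + 362·80 = 1)
The row with r = 1 (the gcd) gives the Bezout coefficients s = -49, t = 80.
Result: 591 · (-49) + 362 · (80) = 1.

gcd(591, 362) = 1; s = -49, t = 80 (check: 591·(-49) + 362·80 = 1).


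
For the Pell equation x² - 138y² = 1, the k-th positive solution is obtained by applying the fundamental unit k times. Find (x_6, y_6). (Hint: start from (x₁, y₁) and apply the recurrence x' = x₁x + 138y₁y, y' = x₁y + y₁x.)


Step 1: Find the fundamental solution (x₁, y₁) of x² - 138y² = 1.
  Expand √138 as a continued fraction. a₀ = ⌊√138⌋ = 11; iterate m_{k+1} = d_k·a_k − m_k, d_{k+1} = (138 − m_{k+1}²)/d_k, a_{k+1} = ⌊(a₀ + m_{k+1})/d_{k+1}⌋ (starting m₀ = 0, d₀ = 1), with convergents p_k = a_k·p_{k-1} + p_{k-2}, q_k = a_k·q_{k-1} + q_{k-2} (p₋₁ = 1, q₋₁ = 0):
  k = 0: a₀ = 11; p₀/q₀ = 11/1; p₀² − 138·q₀² = 121 − 138 = -17.
  k = 1: m = 11, d = 17, a = ⌊(11 + 11)/17⌋ = 1; p/q = (1·11 + 1)/(1·1 + 0) = 12/1; p² − 138·q² = 144 − 138 = 6.
  k = 2: m = 6, d = 6, a = ⌊(11 + 6)/6⌋ = 2; p/q = (2·12 + 11)/(2·1 + 1) = 35/3; p² − 138·q² = 1225 − 1242 = -17.
  k = 3: m = 6, d = 17, a = ⌊(11 + 6)/17⌋ = 1; p/q = (1·35 + 12)/(1·3 + 1) = 47/4; p² − 138·q² = 2209 − 2208 = 1.
  The first convergent with p² − 138·q² = 1 gives the fundamental solution (x₁, y₁) = (47, 4).
Step 2: Apply the recurrence (x_{n+1}, y_{n+1}) = (x₁x_n + 138y₁y_n, x₁y_n + y₁x_n) repeatedly.
  From (x_1, y_1) = (47, 4): x_2 = 47·47 + 138·4·4 = 4417; y_2 = 47·4 + 4·47 = 376.
  From (x_2, y_2) = (4417, 376): x_3 = 47·4417 + 138·4·376 = 415151; y_3 = 47·376 + 4·4417 = 35340.
  From (x_3, y_3) = (415151, 35340): x_4 = 47·415151 + 138·4·35340 = 39019777; y_4 = 47·35340 + 4·415151 = 3321584.
  From (x_4, y_4) = (39019777, 3321584): x_5 = 47·39019777 + 138·4·3321584 = 3667443887; y_5 = 47·3321584 + 4·39019777 = 312193556.
  From (x_5, y_5) = (3667443887, 312193556): x_6 = 47·3667443887 + 138·4·312193556 = 344700705601; y_6 = 47·312193556 + 4·3667443887 = 29342872680.
Step 3: Verify x_6² - 138·y_6² = 118818576441827272771201 - 118818576441827272771200 = 1 (should be 1). ✓

(x_1, y_1) = (47, 4); (x_6, y_6) = (344700705601, 29342872680).


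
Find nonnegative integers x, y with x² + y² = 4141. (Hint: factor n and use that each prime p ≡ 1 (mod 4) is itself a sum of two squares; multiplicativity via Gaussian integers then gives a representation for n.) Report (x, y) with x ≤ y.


Step 1: Factor n = 4141 = 41 · 101.
Step 2: Check the mod-4 condition on each prime factor: 41 ≡ 1 (mod 4), exponent 1; 101 ≡ 1 (mod 4), exponent 1.
All primes ≡ 3 (mod 4) appear to even exponent (or don't appear), so by the two-squares theorem n IS expressible as a sum of two squares.
Step 3: Build a representation. Here n = 41 · 101 is a product of primes ≡ 1 (mod 4). Each prime p ≡ 1 (mod 4) is itself a sum of two squares; find a² by testing p − a² for a perfect square:
  41: 41 − 1² = 40, 41 − 2² = 37, 41 − 3² = 32, 41 − 4² = 25 = 5² ⇒ 41 = 4² + 5².
  101: 101 − 1² = 100 = 10² ⇒ 101 = 1² + 10².
  Combine using the Brahmagupta–Fibonacci identity (a² + b²)(c² + d²) = (ac − bd)² + (ad + bc)² = (ac + bd)² + (ad − bc)²:
  41 · 101 = 4141: from (4² + 5²)(1² + 10²), take (4·1 − 5·10, 4·10 + 5·1) = (4 − 50, 40 + 5) = (-46, 45); dropping signs (only squares matter) gives (46, 45); check 46² + 45² = 2116 + 2025 = 4141 ✓.
Step 4: Order so x ≤ y and verify: 45² + 46² = 2025 + 2116 = 4141 = n. ✓

n = 4141 = 45² + 46² (one valid representation with x ≤ y).


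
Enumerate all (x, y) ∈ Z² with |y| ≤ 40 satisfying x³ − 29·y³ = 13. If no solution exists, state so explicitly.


The equation is x³ - 29y³ = 13. For fixed y, x³ = 29·y³ + 13, so a solution requires the RHS to be a perfect cube.
Strategy: iterate y from -40 to 40, compute RHS = 29·y³ + 13, and check whether it is a (positive or negative) perfect cube.
Check small values of y:
  y = 0: RHS = 13 is not a perfect cube.
  y = 1: RHS = 42 is not a perfect cube.
  y = -1: RHS = -16 is not a perfect cube.
  y = 2: RHS = 245 is not a perfect cube.
  y = -2: RHS = -219 is not a perfect cube.
  y = 3: RHS = 796 is not a perfect cube.
  y = -3: RHS = -770 is not a perfect cube.
Continuing the search up to |y| = 40 finds no solutions either.
No (x, y) in the scanned range satisfies the equation.

No integer solutions with |y| ≤ 40.
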